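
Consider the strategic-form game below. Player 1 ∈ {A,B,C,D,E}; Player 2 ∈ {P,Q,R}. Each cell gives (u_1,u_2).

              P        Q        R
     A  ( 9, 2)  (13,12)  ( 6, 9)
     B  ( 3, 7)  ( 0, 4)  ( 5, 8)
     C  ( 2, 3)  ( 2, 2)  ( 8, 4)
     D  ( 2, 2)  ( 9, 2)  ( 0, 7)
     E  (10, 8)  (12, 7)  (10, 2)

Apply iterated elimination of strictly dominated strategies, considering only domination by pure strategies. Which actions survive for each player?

P1 drop B (A beats it: P:9>3 Q:13>0 R:6>5)
P1 drop C (E beats it: P:10>2 Q:12>2 R:10>8)
P1 drop D (A beats it: P:9>2 Q:13>9 R:6>0)
P2 drop R (Q beats it: A:12>9 E:7>2)
P1→{A,E} P2→{P,Q}

Remaining: P1:{A,E} P2:{P,Q}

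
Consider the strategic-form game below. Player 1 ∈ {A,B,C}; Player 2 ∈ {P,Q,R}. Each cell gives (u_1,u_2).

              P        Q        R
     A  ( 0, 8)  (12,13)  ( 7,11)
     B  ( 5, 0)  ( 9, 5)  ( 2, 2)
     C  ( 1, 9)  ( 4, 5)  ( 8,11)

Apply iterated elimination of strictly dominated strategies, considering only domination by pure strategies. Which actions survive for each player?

Remaining: P1:{A,C} P2:{Q,R}

P2 drop P (R beats it: A:11>8 B:2>0 C:11>9)
P1 drop B (A beats it: Q:12>9 R:7>2)
P1→{A,C} P2→{Q,R}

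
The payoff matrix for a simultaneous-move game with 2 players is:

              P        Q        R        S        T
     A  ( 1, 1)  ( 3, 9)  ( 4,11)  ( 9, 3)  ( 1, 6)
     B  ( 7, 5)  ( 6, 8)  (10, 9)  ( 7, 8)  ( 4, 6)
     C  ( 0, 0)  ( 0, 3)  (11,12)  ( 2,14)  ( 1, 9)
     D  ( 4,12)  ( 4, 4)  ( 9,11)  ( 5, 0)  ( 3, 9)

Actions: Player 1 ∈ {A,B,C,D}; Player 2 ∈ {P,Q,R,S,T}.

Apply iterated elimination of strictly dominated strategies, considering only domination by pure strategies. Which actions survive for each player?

P1 drop D (B beats it: P:7>4 Q:6>4 R:10>9 S:7>5 T:4>3)
P2 drop P (Q beats it: A:9>1 B:8>5 C:3>0)
P2 drop Q (R beats it: A:11>9 B:9>8 C:12>3)
P2 drop T (R beats it: A:11>6 B:9>6 C:12>9)
P1→{A,B,C} P2→{R,S}

IESDS → P1:{A,B,C} P2:{R,S}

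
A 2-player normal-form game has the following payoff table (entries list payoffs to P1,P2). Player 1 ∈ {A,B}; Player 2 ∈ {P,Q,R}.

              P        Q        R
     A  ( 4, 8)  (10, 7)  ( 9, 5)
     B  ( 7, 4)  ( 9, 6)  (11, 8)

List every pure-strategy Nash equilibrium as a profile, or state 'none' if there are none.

PSNE = {(B,R)}

(A,P): not NE [P1→B gives 7>4]
(A,Q): not NE [P2→P gives 8>7]
(A,R): not NE [P1→B gives 11>9; P2→P gives 8>5]
(B,P): not NE [P2→R gives 8>4]
(B,Q): not NE [P1→A gives 10>9; P2→R gives 8>6]
(B,R): NE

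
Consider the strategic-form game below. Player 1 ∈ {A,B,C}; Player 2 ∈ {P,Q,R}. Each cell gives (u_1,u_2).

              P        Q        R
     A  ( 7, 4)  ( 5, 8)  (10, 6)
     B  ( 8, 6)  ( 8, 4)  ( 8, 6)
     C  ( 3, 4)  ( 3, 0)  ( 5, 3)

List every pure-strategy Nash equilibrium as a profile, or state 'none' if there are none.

Nash profiles: (B,P)

(A,P): not NE [P1→B gives 8>7; P2→Q gives 8>4]
(A,Q): not NE [P1→B gives 8>5]
(A,R): not NE [P2→Q gives 8>6]
(B,P): NE
(B,Q): not NE [P2→R gives 6>4]
(B,R): not NE [P1→A gives 10>8]
(C,P): not NE [P1→B gives 8>3]
(C,Q): not NE [P1→B gives 8>3; P2→P gives 4>0]
(C,R): not NE [P1→A gives 10>5; P2→P gives 4>3]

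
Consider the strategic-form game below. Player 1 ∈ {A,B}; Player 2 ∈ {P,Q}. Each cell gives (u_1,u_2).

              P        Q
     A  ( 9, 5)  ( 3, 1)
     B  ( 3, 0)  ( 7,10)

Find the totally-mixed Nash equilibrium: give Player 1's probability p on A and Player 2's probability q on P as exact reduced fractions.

P1 mixes 5/7 on A; P2 mixes 2/5 on P

P1 indiff ⇒ q·9+(1-q)·3 = q·3+(1-q)·7 ⇒ q(6) = (1-q)(4) ⇒ q = 2/5
P2 indiff ⇒ p·5+(1-p)·0 = p·1+(1-p)·10 ⇒ p(4) = (1-p)(10) ⇒ p = 5/7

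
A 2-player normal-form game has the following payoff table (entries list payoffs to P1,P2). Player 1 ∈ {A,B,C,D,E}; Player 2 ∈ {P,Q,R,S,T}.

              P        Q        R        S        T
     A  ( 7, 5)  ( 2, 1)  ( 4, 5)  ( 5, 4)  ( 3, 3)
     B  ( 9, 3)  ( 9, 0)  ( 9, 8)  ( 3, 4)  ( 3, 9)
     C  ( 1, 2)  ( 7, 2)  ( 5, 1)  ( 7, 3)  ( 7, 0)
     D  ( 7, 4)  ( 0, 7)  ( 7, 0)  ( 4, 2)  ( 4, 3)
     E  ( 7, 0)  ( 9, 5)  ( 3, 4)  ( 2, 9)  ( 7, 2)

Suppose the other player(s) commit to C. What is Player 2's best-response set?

u_2(P vs C) = 2
u_2(Q vs C) = 2
u_2(R vs C) = 1
u_2(S vs C) = 3
u_2(T vs C) = 0
max payoff 3 at {S}

argmax u_2 = {S}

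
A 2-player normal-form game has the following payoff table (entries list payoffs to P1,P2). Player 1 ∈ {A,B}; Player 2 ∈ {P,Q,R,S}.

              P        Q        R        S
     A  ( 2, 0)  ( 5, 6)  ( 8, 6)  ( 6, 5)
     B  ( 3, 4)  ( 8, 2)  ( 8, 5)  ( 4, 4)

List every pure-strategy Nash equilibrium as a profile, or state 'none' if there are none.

NE set: (A,R), (B,R)

(A,P): not NE [P1→B gives 3>2; P2→R gives 6>0]
(A,Q): not NE [P1→B gives 8>5]
(A,R): NE
(A,S): not NE [P2→R gives 6>5]
(B,P): not NE [P2→R gives 5>4]
(B,Q): not NE [P2→R gives 5>2]
(B,R): NE
(B,S): not NE [P1→A gives 6>4; P2→R gives 5>4]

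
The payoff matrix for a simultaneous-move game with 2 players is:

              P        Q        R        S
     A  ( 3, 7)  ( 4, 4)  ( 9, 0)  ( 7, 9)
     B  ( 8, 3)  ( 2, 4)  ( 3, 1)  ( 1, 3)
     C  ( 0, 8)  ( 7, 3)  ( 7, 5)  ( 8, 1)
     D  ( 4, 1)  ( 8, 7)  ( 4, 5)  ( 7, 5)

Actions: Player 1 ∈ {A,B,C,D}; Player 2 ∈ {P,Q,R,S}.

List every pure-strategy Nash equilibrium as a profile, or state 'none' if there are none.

(A,P): not NE [P1→B gives 8>3; P2→S gives 9>7]
(A,Q): not NE [P1→D gives 8>4; P2→S gives 9>4]
(A,R): not NE [P2→S gives 9>0]
(A,S): not NE [P1→C gives 8>7]
(B,P): not NE [P2→Q gives 4>3]
(B,Q): not NE [P1→D gives 8>2]
(B,R): not NE [P1→A gives 9>3; P2→Q gives 4>1]
(B,S): not NE [P1→C gives 8>1; P2→Q gives 4>3]
(C,P): not NE [P1→B gives 8>0]
(C,Q): not NE [P1→D gives 8>7; P2→P gives 8>3]
(C,R): not NE [P1→A gives 9>7; P2→P gives 8>5]
(C,S): not NE [P2→P gives 8>1]
(D,P): not NE [P1→B gives 8>4; P2→Q gives 7>1]
(D,Q): NE
(D,R): not NE [P1→A gives 9>4; P2→Q gives 7>5]
(D,S): not NE [P1→C gives 8>7; P2→Q gives 7>5]

Nash profiles: (D,Q)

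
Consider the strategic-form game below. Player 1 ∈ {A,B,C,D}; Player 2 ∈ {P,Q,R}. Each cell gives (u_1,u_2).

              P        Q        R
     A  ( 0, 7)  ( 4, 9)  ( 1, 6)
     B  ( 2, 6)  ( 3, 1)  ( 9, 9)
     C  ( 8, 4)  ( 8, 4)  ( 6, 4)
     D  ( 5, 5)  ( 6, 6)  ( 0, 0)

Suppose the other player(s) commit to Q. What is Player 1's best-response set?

argmax u_1 = {C}

u_1(A vs Q) = 4
u_1(B vs Q) = 3
u_1(C vs Q) = 8
u_1(D vs Q) = 6
max payoff 8 at {C}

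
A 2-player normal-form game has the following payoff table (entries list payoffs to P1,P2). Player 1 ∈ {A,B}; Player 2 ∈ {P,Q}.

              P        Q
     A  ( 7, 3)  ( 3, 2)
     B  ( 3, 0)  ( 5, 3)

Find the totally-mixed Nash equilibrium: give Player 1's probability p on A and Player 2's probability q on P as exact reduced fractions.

P1 indiff ⇒ q·7+(1-q)·3 = q·3+(1-q)·5 ⇒ q(4) = (1-q)(2) ⇒ q = 1/3
P2 indiff ⇒ p·3+(1-p)·0 = p·2+(1-p)·3 ⇒ p(1) = (1-p)(3) ⇒ p = 3/4

(p,q) = (3/4, 1/3)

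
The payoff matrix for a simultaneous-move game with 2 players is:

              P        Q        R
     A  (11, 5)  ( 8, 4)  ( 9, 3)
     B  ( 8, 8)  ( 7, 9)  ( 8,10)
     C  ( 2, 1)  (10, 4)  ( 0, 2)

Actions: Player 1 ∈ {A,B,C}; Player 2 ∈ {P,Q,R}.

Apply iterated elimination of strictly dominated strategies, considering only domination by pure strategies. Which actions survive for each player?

IESDS → P1:{A,C} P2:{P,Q}

P1 drop B (A beats it: P:11>8 Q:8>7 R:9>8)
P2 drop R (Q beats it: A:4>3 C:4>2)
P1→{A,C} P2→{P,Q}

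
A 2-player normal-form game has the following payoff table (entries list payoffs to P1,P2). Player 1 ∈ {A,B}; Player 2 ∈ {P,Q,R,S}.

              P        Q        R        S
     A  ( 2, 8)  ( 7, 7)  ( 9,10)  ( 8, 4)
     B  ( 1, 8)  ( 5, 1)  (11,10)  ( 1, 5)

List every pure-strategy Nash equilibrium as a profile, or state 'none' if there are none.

PSNE = {(B,R)}

(A,P): not NE [P2→R gives 10>8]
(A,Q): not NE [P2→R gives 10>7]
(A,R): not NE [P1→B gives 11>9]
(A,S): not NE [P2→R gives 10>4]
(B,P): not NE [P1→A gives 2>1; P2→R gives 10>8]
(B,Q): not NE [P1→A gives 7>5; P2→R gives 10>1]
(B,R): NE
(B,S): not NE [P1→A gives 8>1; P2→R gives 10>5]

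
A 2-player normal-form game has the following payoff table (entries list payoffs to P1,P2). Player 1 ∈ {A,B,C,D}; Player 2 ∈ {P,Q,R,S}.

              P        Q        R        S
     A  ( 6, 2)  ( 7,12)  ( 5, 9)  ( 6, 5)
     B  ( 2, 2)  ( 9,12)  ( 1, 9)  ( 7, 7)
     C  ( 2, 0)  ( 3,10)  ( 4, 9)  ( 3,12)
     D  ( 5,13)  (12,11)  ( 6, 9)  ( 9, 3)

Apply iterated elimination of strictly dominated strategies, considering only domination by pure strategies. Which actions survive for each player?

P1 drop B (D beats it: P:5>2 Q:12>9 R:6>1 S:9>7)
P1 drop C (A beats it: P:6>2 Q:7>3 R:5>4 S:6>3)
P2 drop R (Q beats it: A:12>9 D:11>9)
P2 drop S (Q beats it: A:12>5 D:11>3)
P1→{A,D} P2→{P,Q}

IESDS → P1:{A,D} P2:{P,Q}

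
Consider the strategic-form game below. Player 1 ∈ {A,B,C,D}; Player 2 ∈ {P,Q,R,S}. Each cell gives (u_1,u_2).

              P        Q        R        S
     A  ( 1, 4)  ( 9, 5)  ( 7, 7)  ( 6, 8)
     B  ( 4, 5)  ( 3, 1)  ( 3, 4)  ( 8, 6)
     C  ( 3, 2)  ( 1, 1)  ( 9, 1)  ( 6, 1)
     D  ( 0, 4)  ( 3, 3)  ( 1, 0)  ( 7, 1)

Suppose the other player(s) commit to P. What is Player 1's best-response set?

u_1(A vs P) = 1
u_1(B vs P) = 4
u_1(C vs P) = 3
u_1(D vs P) = 0
max payoff 4 at {B}

argmax u_1 = {B}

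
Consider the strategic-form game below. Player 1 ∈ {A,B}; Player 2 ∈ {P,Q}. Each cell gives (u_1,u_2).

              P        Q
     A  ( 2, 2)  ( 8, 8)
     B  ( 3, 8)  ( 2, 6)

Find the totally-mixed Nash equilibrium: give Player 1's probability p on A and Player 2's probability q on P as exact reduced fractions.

P1 indiff ⇒ q·2+(1-q)·8 = q·3+(1-q)·2 ⇒ q(-1) = (1-q)(-6) ⇒ q = 6/7
P2 indiff ⇒ p·2+(1-p)·8 = p·8+(1-p)·6 ⇒ p(-6) = (1-p)(-2) ⇒ p = 1/4

P1 mixes 1/4 on A; P2 mixes 6/7 on P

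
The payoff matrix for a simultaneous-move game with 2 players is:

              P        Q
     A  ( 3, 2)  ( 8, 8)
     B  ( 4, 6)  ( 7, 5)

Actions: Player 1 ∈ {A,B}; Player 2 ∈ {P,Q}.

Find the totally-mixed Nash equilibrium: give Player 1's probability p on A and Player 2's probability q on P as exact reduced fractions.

p=1/7, q=1/2

P1 indiff ⇒ q·3+(1-q)·8 = q·4+(1-q)·7 ⇒ q(-1) = (1-q)(-1) ⇒ q = 1/2
P2 indiff ⇒ p·2+(1-p)·6 = p·8+(1-p)·5 ⇒ p(-6) = (1-p)(-1) ⇒ p = 1/7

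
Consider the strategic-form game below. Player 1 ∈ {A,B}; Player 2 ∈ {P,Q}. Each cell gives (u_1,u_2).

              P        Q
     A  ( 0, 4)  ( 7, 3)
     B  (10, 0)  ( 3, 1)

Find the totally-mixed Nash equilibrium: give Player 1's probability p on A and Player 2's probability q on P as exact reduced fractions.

P1 indiff ⇒ q·0+(1-q)·7 = q·10+(1-q)·3 ⇒ q(-10) = (1-q)(-4) ⇒ q = 2/7
P2 indiff ⇒ p·4+(1-p)·0 = p·3+(1-p)·1 ⇒ p(1) = (1-p)(1) ⇒ p = 1/2

P1 mixes 1/2 on A; P2 mixes 2/7 on P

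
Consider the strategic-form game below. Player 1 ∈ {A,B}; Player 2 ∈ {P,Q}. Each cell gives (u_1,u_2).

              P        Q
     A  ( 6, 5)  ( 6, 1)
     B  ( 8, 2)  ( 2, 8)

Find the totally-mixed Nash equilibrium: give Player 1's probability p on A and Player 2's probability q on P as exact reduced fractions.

P1 indiff ⇒ q·6+(1-q)·6 = q·8+(1-q)·2 ⇒ q(-2) = (1-q)(-4) ⇒ q = 2/3
P2 indiff ⇒ p·5+(1-p)·2 = p·1+(1-p)·8 ⇒ p(4) = (1-p)(6) ⇒ p = 3/5

p=3/5, q=2/3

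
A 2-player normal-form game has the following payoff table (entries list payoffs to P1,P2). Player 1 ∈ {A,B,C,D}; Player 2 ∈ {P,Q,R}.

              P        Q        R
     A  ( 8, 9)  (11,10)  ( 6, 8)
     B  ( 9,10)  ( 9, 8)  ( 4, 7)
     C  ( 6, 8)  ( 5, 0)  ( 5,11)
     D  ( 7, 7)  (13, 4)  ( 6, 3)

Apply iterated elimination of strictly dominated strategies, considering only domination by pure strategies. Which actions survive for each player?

IESDS → P1:{A,B,D} P2:{P,Q}

P1 drop C (A beats it: P:8>6 Q:11>5 R:6>5)
P2 drop R (P beats it: A:9>8 B:10>7 D:7>3)
P1→{A,B,D} P2→{P,Q}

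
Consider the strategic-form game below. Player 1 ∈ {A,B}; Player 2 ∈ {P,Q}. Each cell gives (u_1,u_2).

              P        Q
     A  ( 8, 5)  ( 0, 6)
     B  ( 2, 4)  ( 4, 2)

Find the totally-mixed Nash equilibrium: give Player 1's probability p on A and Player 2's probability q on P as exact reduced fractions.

P1 indiff ⇒ q·8+(1-q)·0 = q·2+(1-q)·4 ⇒ q(6) = (1-q)(4) ⇒ q = 2/5
P2 indiff ⇒ p·5+(1-p)·4 = p·6+(1-p)·2 ⇒ p(-1) = (1-p)(-2) ⇒ p = 2/3

P1 mixes 2/3 on A; P2 mixes 2/5 on P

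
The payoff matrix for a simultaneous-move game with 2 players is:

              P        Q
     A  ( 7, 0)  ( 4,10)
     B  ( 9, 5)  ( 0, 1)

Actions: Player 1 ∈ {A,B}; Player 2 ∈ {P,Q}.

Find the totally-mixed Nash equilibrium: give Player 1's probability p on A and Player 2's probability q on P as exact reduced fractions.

P1 mixes 2/7 on A; P2 mixes 2/3 on P

P1 indiff ⇒ q·7+(1-q)·4 = q·9+(1-q)·0 ⇒ q(-2) = (1-q)(-4) ⇒ q = 2/3
P2 indiff ⇒ p·0+(1-p)·5 = p·10+(1-p)·1 ⇒ p(-10) = (1-p)(-4) ⇒ p = 2/7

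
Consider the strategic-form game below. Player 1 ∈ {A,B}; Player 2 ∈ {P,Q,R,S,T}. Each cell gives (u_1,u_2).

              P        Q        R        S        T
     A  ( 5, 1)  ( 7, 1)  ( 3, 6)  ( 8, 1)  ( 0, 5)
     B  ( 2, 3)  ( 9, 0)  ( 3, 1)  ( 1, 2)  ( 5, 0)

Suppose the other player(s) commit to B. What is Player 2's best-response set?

BR_2 = {P}

u_2(P vs B) = 3
u_2(Q vs B) = 0
u_2(R vs B) = 1
u_2(S vs B) = 2
u_2(T vs B) = 0
max payoff 3 at {P}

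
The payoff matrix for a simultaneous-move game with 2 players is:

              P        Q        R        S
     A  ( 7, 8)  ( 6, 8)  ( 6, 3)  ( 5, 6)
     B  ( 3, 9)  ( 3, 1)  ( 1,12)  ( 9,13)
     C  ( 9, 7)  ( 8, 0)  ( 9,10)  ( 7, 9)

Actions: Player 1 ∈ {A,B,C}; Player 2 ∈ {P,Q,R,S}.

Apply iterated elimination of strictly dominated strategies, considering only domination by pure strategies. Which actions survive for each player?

IESDS → P1:{B,C} P2:{R,S}

P1 drop A (C beats it: P:9>7 Q:8>6 R:9>6 S:7>5)
P2 drop P (R beats it: B:12>9 C:10>7)
P2 drop Q (R beats it: B:12>1 C:10>0)
P1→{B,C} P2→{R,S}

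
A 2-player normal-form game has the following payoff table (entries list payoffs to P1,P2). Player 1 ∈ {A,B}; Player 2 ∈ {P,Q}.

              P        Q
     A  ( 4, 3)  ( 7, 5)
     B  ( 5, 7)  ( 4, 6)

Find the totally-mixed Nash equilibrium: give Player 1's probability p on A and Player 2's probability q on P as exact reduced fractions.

P1 indiff ⇒ q·4+(1-q)·7 = q·5+(1-q)·4 ⇒ q(-1) = (1-q)(-3) ⇒ q = 3/4
P2 indiff ⇒ p·3+(1-p)·7 = p·5+(1-p)·6 ⇒ p(-2) = (1-p)(-1) ⇒ p = 1/3

(p,q) = (1/3, 3/4)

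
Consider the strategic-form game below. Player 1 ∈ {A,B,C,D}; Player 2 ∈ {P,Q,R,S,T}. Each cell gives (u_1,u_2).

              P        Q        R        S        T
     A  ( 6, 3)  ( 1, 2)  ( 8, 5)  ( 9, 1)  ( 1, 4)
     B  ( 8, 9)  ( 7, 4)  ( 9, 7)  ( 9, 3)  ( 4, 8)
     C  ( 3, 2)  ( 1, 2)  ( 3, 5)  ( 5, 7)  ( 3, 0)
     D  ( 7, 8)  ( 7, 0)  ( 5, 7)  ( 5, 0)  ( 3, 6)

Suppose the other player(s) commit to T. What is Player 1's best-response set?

argmax u_1 = {B}

u_1(A vs T) = 1
u_1(B vs T) = 4
u_1(C vs T) = 3
u_1(D vs T) = 3
max payoff 4 at {B}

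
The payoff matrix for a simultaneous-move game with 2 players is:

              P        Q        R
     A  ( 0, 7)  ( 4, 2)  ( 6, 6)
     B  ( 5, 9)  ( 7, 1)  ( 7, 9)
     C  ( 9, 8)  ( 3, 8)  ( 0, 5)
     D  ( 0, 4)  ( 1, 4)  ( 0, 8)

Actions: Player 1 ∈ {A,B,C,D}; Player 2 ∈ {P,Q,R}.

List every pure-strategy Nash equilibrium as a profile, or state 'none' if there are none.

NE set: (B,R), (C,P)

(A,P): not NE [P1→C gives 9>0]
(A,Q): not NE [P1→B gives 7>4; P2→P gives 7>2]
(A,R): not NE [P1→B gives 7>6; P2→P gives 7>6]
(B,P): not NE [P1→C gives 9>5]
(B,Q): not NE [P2→R gives 9>1]
(B,R): NE
(C,P): NE
(C,Q): not NE [P1→B gives 7>3]
(C,R): not NE [P1→B gives 7>0; P2→Q gives 8>5]
(D,P): not NE [P1→C gives 9>0; P2→R gives 8>4]
(D,Q): not NE [P1→B gives 7>1; P2→R gives 8>4]
(D,R): not NE [P1→B gives 7>0]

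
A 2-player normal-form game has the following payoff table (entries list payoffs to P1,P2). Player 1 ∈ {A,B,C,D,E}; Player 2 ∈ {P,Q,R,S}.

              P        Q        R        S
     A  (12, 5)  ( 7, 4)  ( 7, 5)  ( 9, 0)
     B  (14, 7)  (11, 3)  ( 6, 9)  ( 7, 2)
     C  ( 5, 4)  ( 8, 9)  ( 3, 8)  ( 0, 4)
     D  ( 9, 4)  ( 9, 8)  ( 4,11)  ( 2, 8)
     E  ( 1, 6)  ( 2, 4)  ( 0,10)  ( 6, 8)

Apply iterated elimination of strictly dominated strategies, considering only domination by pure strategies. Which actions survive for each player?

Remaining: P1:{A,B} P2:{P,R}

P1 drop C (B beats it: P:14>5 Q:11>8 R:6>3 S:7>0)
P1 drop D (B beats it: P:14>9 Q:11>9 R:6>4 S:7>2)
P1 drop E (A beats it: P:12>1 Q:7>2 R:7>0 S:9>6)
P2 drop Q (P beats it: A:5>4 B:7>3)
P2 drop S (P beats it: A:5>0 B:7>2)
P1→{A,B} P2→{P,R}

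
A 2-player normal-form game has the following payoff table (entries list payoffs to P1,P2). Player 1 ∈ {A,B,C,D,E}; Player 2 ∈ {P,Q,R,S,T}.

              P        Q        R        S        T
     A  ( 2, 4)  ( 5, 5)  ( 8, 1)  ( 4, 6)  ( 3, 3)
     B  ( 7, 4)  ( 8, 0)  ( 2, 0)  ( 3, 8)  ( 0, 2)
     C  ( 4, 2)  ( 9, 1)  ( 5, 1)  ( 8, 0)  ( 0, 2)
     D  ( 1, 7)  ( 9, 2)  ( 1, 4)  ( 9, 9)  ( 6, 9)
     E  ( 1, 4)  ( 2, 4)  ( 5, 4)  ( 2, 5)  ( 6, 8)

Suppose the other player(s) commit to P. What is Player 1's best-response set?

u_1(A vs P) = 2
u_1(B vs P) = 7
u_1(C vs P) = 4
u_1(D vs P) = 1
u_1(E vs P) = 1
max payoff 7 at {B}

P1 best: {B}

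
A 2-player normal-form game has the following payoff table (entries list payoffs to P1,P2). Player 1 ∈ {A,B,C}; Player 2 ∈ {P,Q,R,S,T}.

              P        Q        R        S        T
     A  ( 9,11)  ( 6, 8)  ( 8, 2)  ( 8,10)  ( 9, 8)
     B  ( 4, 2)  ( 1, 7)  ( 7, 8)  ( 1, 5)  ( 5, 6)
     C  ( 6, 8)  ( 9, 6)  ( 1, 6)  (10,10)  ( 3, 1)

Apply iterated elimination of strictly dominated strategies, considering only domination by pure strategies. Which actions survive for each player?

P1 drop B (A beats it: P:9>4 Q:6>1 R:8>7 S:8>1 T:9>5)
P2 drop Q (P beats it: A:11>8 C:8>6)
P2 drop R (P beats it: A:11>2 C:8>6)
P2 drop T (P beats it: A:11>8 C:8>1)
P1→{A,C} P2→{P,S}

Survivors P1:{A,C} P2:{P,S}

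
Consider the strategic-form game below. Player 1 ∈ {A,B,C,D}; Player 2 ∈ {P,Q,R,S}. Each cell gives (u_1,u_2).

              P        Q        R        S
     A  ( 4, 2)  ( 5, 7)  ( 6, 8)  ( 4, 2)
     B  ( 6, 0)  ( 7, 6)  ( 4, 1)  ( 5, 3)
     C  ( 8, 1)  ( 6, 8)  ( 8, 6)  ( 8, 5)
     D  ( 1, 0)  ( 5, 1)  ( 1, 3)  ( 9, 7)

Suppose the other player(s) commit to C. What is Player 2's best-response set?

u_2(P vs C) = 1
u_2(Q vs C) = 8
u_2(R vs C) = 6
u_2(S vs C) = 5
max payoff 8 at {Q}

argmax u_2 = {Q}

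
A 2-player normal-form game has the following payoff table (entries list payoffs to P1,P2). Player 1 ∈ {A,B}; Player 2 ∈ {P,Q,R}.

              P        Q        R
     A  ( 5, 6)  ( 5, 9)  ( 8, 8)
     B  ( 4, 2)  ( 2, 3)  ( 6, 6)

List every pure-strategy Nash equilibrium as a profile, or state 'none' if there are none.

(A,P): not NE [P2→Q gives 9>6]
(A,Q): NE
(A,R): not NE [P2→Q gives 9>8]
(B,P): not NE [P1→A gives 5>4; P2→R gives 6>2]
(B,Q): not NE [P1→A gives 5>2; P2→R gives 6>3]
(B,R): not NE [P1→A gives 8>6]

Nash profiles: (A,Q)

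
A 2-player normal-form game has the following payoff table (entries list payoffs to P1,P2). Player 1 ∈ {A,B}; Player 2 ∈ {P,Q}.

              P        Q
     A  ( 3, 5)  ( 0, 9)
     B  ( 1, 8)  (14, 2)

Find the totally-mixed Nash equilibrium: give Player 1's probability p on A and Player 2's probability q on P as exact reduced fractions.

p=3/5, q=7/8

P1 indiff ⇒ q·3+(1-q)·0 = q·1+(1-q)·14 ⇒ q(2) = (1-q)(14) ⇒ q = 7/8
P2 indiff ⇒ p·5+(1-p)·8 = p·9+(1-p)·2 ⇒ p(-4) = (1-p)(-6) ⇒ p = 3/5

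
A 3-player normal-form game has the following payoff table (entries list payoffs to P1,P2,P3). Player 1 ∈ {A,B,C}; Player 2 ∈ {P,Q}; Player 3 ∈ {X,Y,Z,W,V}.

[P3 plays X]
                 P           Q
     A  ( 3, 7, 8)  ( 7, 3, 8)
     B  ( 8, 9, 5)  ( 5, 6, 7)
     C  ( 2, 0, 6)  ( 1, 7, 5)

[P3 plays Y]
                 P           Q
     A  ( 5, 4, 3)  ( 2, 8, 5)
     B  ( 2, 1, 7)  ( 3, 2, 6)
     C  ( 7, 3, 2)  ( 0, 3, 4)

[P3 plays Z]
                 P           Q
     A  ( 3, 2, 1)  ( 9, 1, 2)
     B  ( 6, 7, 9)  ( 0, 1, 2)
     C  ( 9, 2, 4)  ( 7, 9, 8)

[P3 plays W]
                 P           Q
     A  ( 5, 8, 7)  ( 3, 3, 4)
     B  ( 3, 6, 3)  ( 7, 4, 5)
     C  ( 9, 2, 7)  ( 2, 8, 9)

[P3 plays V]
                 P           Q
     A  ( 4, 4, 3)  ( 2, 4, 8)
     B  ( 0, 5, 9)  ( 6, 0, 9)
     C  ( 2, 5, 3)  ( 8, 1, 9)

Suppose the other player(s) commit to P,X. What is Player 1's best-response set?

argmax u_1 = {B}

u_1(A vs P,X) = 3
u_1(B vs P,X) = 8
u_1(C vs P,X) = 2
max payoff 8 at {B}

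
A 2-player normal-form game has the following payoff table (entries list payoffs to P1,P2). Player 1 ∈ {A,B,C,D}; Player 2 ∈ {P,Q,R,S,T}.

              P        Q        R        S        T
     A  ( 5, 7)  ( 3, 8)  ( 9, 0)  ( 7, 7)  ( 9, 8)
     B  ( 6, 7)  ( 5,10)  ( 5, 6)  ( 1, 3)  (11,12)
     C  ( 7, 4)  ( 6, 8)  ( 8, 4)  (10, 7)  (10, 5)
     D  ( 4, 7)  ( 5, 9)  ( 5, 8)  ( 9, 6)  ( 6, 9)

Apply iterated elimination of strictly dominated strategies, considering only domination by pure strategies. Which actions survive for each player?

P1 drop D (C beats it: P:7>4 Q:6>5 R:8>5 S:10>9 T:10>6)
P2 drop P (Q beats it: A:8>7 B:10>7 C:8>4)
P2 drop R (Q beats it: A:8>0 B:10>6 C:8>4)
P1 drop A (C beats it: Q:6>3 S:10>7 T:10>9)
P2 drop S (Q beats it: B:10>3 C:8>7)
P1→{B,C} P2→{Q,T}

Remaining: P1:{B,C} P2:{Q,T}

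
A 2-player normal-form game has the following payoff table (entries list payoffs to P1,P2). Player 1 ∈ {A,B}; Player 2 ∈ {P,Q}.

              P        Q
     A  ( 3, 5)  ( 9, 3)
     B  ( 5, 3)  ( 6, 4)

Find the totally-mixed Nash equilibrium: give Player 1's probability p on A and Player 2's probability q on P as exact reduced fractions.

P1 indiff ⇒ q·3+(1-q)·9 = q·5+(1-q)·6 ⇒ q(-2) = (1-q)(-3) ⇒ q = 3/5
P2 indiff ⇒ p·5+(1-p)·3 = p·3+(1-p)·4 ⇒ p(2) = (1-p)(1) ⇒ p = 1/3

p=1/3, q=3/5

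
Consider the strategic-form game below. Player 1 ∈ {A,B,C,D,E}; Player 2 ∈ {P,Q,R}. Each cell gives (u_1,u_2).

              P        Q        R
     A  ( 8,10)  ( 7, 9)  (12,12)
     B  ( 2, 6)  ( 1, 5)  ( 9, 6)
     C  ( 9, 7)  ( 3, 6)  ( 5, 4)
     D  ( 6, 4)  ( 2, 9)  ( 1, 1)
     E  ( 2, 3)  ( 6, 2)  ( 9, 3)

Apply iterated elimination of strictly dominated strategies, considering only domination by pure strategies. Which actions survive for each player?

P1 drop B (A beats it: P:8>2 Q:7>1 R:12>9)
P1 drop D (A beats it: P:8>6 Q:7>2 R:12>1)
P1 drop E (A beats it: P:8>2 Q:7>6 R:12>9)
P2 drop Q (P beats it: A:10>9 C:7>6)
P1→{A,C} P2→{P,R}

Survivors P1:{A,C} P2:{P,R}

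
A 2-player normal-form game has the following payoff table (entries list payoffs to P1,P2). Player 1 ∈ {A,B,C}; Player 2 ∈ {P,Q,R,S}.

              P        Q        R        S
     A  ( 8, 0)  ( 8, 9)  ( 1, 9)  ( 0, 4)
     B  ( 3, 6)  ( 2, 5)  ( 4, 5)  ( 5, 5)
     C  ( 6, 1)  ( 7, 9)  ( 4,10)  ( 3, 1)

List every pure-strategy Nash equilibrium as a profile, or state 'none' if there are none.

NE set: (A,Q), (C,R)

(A,P): not NE [P2→R gives 9>0]
(A,Q): NE
(A,R): not NE [P1→C gives 4>1]
(A,S): not NE [P1→B gives 5>0; P2→R gives 9>4]
(B,P): not NE [P1→A gives 8>3]
(B,Q): not NE [P1→A gives 8>2; P2→P gives 6>5]
(B,R): not NE [P2→P gives 6>5]
(B,S): not NE [P2→P gives 6>5]
(C,P): not NE [P1→A gives 8>6; P2→R gives 10>1]
(C,Q): not NE [P1→A gives 8>7; P2→R gives 10>9]
(C,R): NE
(C,S): not NE [P1→B gives 5>3; P2→R gives 10>1]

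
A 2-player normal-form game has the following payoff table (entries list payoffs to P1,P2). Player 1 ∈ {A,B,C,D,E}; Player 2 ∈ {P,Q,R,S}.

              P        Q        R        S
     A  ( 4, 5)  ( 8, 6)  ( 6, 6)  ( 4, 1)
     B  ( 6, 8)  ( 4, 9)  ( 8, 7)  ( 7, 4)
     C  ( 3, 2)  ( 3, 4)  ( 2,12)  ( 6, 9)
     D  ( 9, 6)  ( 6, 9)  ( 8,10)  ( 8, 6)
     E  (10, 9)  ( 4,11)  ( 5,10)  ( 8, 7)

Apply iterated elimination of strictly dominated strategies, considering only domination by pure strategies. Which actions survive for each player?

P1 drop C (B beats it: P:6>3 Q:4>3 R:8>2 S:7>6)
P2 drop P (Q beats it: A:6>5 B:9>8 D:9>6 E:11>9)
P2 drop S (Q beats it: A:6>1 B:9>4 D:9>6 E:11>7)
P1 drop E (A beats it: Q:8>4 R:6>5)
P1→{A,B,D} P2→{Q,R}

IESDS → P1:{A,B,D} P2:{Q,R}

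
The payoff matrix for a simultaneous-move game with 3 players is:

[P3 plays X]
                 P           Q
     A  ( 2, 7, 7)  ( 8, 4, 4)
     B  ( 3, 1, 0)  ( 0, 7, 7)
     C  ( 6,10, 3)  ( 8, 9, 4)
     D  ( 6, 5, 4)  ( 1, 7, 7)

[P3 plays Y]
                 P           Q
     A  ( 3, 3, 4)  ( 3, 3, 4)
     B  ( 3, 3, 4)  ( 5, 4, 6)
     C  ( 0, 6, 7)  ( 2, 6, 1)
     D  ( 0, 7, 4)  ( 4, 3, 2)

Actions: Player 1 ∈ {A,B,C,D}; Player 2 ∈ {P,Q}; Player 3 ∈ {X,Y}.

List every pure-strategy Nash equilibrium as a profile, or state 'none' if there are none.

Equilibria: none

(A,P,X): not NE [P1→D gives 6>2]
(A,P,Y): not NE [P3→X gives 7>4]
(A,Q,X): not NE [P2→P gives 7>4]
(A,Q,Y): not NE [P1→B gives 5>3]
(B,P,X): not NE [P1→D gives 6>3; P2→Q gives 7>1; P3→Y gives 4>0]
(B,P,Y): not NE [P2→Q gives 4>3]
(B,Q,X): not NE [P1→C gives 8>0]
(B,Q,Y): not NE [P3→X gives 7>6]
(C,P,X): not NE [P3→Y gives 7>3]
(C,P,Y): not NE [P1→B gives 3>0]
(C,Q,X): not NE [P2→P gives 10>9]
(C,Q,Y): not NE [P1→B gives 5>2; P3→X gives 4>1]
(D,P,X): not NE [P2→Q gives 7>5]
(D,P,Y): not NE [P1→B gives 3>0]
(D,Q,X): not NE [P1→C gives 8>1]
(D,Q,Y): not NE [P1→B gives 5>4; P2→P gives 7>3; P3→X gives 7>2]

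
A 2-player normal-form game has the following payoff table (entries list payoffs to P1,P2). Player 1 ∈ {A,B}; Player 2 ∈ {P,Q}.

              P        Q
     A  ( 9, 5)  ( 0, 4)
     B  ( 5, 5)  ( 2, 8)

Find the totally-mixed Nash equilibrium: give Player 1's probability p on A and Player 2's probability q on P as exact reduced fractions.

p=3/4, q=1/3

P1 indiff ⇒ q·9+(1-q)·0 = q·5+(1-q)·2 ⇒ q(4) = (1-q)(2) ⇒ q = 1/3
P2 indiff ⇒ p·5+(1-p)·5 = p·4+(1-p)·8 ⇒ p(1) = (1-p)(3) ⇒ p = 3/4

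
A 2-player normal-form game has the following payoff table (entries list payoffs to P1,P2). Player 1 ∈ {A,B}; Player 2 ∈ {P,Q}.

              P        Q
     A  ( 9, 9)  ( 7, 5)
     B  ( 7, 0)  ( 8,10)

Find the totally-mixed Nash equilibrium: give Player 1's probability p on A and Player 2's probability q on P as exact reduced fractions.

P1 mixes 5/7 on A; P2 mixes 1/3 on P

P1 indiff ⇒ q·9+(1-q)·7 = q·7+(1-q)·8 ⇒ q(2) = (1-q)(1) ⇒ q = 1/3
P2 indiff ⇒ p·9+(1-p)·0 = p·5+(1-p)·10 ⇒ p(4) = (1-p)(10) ⇒ p = 5/7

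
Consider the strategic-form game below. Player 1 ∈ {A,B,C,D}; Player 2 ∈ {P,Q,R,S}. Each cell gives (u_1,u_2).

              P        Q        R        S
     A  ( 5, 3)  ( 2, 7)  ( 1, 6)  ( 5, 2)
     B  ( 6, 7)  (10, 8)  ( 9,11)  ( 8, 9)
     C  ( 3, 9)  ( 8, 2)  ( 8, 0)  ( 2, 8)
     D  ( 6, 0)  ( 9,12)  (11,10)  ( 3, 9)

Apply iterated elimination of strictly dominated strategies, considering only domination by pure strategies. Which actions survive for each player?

P1 drop A (B beats it: P:6>5 Q:10>2 R:9>1 S:8>5)
P1 drop C (B beats it: P:6>3 Q:10>8 R:9>8 S:8>2)
P2 drop P (Q beats it: B:8>7 D:12>0)
P2 drop S (R beats it: B:11>9 D:10>9)
P1→{B,D} P2→{Q,R}

IESDS → P1:{B,D} P2:{Q,R}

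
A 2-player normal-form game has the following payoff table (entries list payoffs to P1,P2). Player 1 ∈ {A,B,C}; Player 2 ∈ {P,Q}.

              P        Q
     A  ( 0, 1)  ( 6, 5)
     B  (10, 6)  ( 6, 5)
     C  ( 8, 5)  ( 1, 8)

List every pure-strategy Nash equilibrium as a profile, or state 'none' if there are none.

PSNE = {(A,Q), (B,P)}

(A,P): not NE [P1→B gives 10>0; P2→Q gives 5>1]
(A,Q): NE
(B,P): NE
(B,Q): not NE [P2→P gives 6>5]
(C,P): not NE [P1→B gives 10>8; P2→Q gives 8>5]
(C,Q): not NE [P1→B gives 6>1]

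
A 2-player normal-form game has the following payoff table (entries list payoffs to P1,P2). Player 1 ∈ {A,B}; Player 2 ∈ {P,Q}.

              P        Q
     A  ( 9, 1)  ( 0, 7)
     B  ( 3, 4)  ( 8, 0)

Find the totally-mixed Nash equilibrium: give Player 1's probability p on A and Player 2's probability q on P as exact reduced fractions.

P1 indiff ⇒ q·9+(1-q)·0 = q·3+(1-q)·8 ⇒ q(6) = (1-q)(8) ⇒ q = 4/7
P2 indiff ⇒ p·1+(1-p)·4 = p·7+(1-p)·0 ⇒ p(-6) = (1-p)(-4) ⇒ p = 2/5

(p,q) = (2/5, 4/7)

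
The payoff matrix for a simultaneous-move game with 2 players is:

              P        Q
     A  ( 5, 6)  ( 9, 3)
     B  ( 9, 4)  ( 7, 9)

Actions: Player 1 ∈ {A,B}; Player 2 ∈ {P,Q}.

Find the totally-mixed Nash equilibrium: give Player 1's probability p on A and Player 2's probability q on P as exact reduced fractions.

(p,q) = (5/8, 1/3)

P1 indiff ⇒ q·5+(1-q)·9 = q·9+(1-q)·7 ⇒ q(-4) = (1-q)(-2) ⇒ q = 1/3
P2 indiff ⇒ p·6+(1-p)·4 = p·3+(1-p)·9 ⇒ p(3) = (1-p)(5) ⇒ p = 5/8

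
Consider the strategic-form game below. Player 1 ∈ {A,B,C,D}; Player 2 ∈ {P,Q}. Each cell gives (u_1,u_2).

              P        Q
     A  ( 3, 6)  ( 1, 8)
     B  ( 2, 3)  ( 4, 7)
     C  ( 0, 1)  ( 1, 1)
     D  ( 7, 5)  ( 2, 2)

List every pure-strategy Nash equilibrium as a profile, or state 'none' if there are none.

(A,P): not NE [P1→D gives 7>3; P2→Q gives 8>6]
(A,Q): not NE [P1→B gives 4>1]
(B,P): not NE [P1→D gives 7>2; P2→Q gives 7>3]
(B,Q): NE
(C,P): not NE [P1→D gives 7>0]
(C,Q): not NE [P1→B gives 4>1]
(D,P): NE
(D,Q): not NE [P1→B gives 4>2; P2→P gives 5>2]

Nash profiles: (B,Q), (D,P)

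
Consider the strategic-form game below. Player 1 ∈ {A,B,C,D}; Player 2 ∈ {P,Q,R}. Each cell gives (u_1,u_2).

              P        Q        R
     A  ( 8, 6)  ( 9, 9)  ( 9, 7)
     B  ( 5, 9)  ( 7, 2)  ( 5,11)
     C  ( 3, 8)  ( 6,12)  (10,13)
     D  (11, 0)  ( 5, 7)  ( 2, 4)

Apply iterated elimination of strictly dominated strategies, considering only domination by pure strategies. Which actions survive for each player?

Remaining: P1:{A,C} P2:{Q,R}

P1 drop B (A beats it: P:8>5 Q:9>7 R:9>5)
P2 drop P (Q beats it: A:9>6 C:12>8 D:7>0)
P1 drop D (A beats it: Q:9>5 R:9>2)
P1→{A,C} P2→{Q,R}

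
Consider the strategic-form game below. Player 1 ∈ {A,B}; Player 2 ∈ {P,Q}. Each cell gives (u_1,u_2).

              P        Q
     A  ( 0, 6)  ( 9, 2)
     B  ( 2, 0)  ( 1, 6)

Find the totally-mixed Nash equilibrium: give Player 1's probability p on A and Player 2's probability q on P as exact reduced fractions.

(p,q) = (3/5, 4/5)

P1 indiff ⇒ q·0+(1-q)·9 = q·2+(1-q)·1 ⇒ q(-2) = (1-q)(-8) ⇒ q = 4/5
P2 indiff ⇒ p·6+(1-p)·0 = p·2+(1-p)·6 ⇒ p(4) = (1-p)(6) ⇒ p = 3/5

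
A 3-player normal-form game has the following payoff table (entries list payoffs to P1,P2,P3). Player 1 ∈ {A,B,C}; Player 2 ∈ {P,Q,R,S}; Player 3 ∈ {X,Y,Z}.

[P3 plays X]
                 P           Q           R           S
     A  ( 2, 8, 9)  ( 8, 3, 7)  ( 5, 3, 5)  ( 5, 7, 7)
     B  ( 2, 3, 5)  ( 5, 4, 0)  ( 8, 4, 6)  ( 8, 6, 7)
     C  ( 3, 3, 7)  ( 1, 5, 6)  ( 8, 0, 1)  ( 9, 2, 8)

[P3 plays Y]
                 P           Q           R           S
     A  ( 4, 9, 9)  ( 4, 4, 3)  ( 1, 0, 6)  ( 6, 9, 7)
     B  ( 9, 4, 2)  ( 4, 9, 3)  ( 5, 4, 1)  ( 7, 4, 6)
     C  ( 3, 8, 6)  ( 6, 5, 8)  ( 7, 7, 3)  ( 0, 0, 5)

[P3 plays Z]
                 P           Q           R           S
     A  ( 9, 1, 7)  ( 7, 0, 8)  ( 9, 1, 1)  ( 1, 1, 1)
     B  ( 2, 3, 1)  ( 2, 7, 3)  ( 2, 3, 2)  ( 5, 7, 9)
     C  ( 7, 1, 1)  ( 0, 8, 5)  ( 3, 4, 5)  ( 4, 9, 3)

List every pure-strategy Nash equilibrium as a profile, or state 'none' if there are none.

(A,P,X): not NE [P1→C gives 3>2]
(A,P,Y): not NE [P1→B gives 9>4]
(A,P,Z): not NE [P3→Y gives 9>7]
(A,Q,X): not NE [P2→P gives 8>3; P3→Z gives 8>7]
(A,Q,Y): not NE [P1→C gives 6>4; P2→S gives 9>4; P3→Z gives 8>3]
(A,Q,Z): not NE [P2→S gives 1>0]
(A,R,X): not NE [P1→C gives 8>5; P2→P gives 8>3; P3→Y gives 6>5]
(A,R,Y): not NE [P1→C gives 7>1; P2→S gives 9>0]
(A,R,Z): not NE [P3→Y gives 6>1]
(A,S,X): not NE [P1→C gives 9>5; P2→P gives 8>7]
(A,S,Y): not NE [P1→B gives 7>6]
(A,S,Z): not NE [P1→B gives 5>1; P3→Y gives 7>1]
(B,P,X): not NE [P1→C gives 3>2; P2→S gives 6>3]
(B,P,Y): not NE [P2→Q gives 9>4; P3→X gives 5>2]
(B,P,Z): not NE [P1→A gives 9>2; P2→S gives 7>3; P3→X gives 5>1]
(B,Q,X): not NE [P1→A gives 8>5; P2→S gives 6>4; P3→Z gives 3>0]
(B,Q,Y): not NE [P1→C gives 6>4]
(B,Q,Z): not NE [P1→A gives 7>2]
(B,R,X): not NE [P2→S gives 6>4]
(B,R,Y): not NE [P1→C gives 7>5; P2→Q gives 9>4; P3→X gives 6>1]
(B,R,Z): not NE [P1→A gives 9>2; P2→S gives 7>3; P3→X gives 6>2]
(B,S,X): not NE [P1→C gives 9>8; P3→Z gives 9>7]
(B,S,Y): not NE [P2→Q gives 9>4; P3→Z gives 9>6]
(B,S,Z): NE
(C,P,X): not NE [P2→Q gives 5>3]
(C,P,Y): not NE [P1→B gives 9>3; P3→X gives 7>6]
(C,P,Z): not NE [P1→A gives 9>7; P2→S gives 9>1; P3→X gives 7>1]
(C,Q,X): not NE [P1→A gives 8>1; P3→Y gives 8>6]
(C,Q,Y): not NE [P2→P gives 8>5]
(C,Q,Z): not NE [P1→A gives 7>0; P2→S gives 9>8; P3→Y gives 8>5]
(C,R,X): not NE [P2→Q gives 5>0; P3→Z gives 5>1]
(C,R,Y): not NE [P2→P gives 8>7; P3→Z gives 5>3]
(C,R,Z): not NE [P1→A gives 9>3; P2→S gives 9>4]
(C,S,X): not NE [P2→Q gives 5>2]
(C,S,Y): not NE [P1→B gives 7>0; P2→P gives 8>0; P3→X gives 8>5]
(C,S,Z): not NE [P1→B gives 5>4; P3→X gives 8>3]

PSNE = {(B,S,Z)}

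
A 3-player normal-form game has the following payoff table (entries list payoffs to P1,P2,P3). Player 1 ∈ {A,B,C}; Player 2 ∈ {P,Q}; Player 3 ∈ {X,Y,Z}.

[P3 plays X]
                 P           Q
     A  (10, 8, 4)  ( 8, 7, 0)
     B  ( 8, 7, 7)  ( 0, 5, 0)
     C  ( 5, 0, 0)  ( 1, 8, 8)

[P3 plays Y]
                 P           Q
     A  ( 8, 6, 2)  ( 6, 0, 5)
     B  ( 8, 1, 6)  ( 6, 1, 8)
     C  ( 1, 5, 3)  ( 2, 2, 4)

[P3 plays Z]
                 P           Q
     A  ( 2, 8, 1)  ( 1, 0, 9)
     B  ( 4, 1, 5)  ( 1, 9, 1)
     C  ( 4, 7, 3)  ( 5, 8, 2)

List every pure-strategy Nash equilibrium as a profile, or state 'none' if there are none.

(A,P,X): NE
(A,P,Y): not NE [P3→X gives 4>2]
(A,P,Z): not NE [P1→C gives 4>2; P3→X gives 4>1]
(A,Q,X): not NE [P2→P gives 8>7; P3→Z gives 9>0]
(A,Q,Y): not NE [P2→P gives 6>0; P3→Z gives 9>5]
(A,Q,Z): not NE [P1→C gives 5>1; P2→P gives 8>0]
(B,P,X): not NE [P1→A gives 10>8]
(B,P,Y): not NE [P3→X gives 7>6]
(B,P,Z): not NE [P2→Q gives 9>1; P3→X gives 7>5]
(B,Q,X): not NE [P1→A gives 8>0; P2→P gives 7>5; P3→Y gives 8>0]
(B,Q,Y): NE
(B,Q,Z): not NE [P1→C gives 5>1; P3→Y gives 8>1]
(C,P,X): not NE [P1→A gives 10>5; P2→Q gives 8>0; P3→Z gives 3>0]
(C,P,Y): not NE [P1→B gives 8>1]
(C,P,Z): not NE [P2→Q gives 8>7]
(C,Q,X): not NE [P1→A gives 8>1]
(C,Q,Y): not NE [P1→B gives 6>2; P2→P gives 5>2; P3→X gives 8>4]
(C,Q,Z): not NE [P3→X gives 8>2]

NE set: (A,P,X), (B,Q,Y)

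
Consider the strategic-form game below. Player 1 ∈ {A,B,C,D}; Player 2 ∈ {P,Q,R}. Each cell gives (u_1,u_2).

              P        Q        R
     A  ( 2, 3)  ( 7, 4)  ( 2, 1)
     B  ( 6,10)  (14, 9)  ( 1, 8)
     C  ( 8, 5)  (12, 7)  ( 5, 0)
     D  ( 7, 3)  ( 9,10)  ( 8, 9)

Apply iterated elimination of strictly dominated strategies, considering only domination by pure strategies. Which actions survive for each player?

Survivors P1:{B,C} P2:{P,Q}

P1 drop A (C beats it: P:8>2 Q:12>7 R:5>2)
P2 drop R (Q beats it: B:9>8 C:7>0 D:10>9)
P1 drop D (C beats it: P:8>7 Q:12>9)
P1→{B,C} P2→{P,Q}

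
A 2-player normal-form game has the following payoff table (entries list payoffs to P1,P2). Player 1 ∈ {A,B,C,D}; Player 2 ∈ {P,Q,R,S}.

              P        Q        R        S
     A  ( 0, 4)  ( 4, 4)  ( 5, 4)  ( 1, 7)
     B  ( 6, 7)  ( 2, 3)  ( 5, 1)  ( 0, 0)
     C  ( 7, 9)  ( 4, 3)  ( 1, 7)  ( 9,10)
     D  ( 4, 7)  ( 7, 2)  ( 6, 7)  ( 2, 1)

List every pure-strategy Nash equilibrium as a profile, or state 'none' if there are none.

NE set: (C,S), (D,R)

(A,P): not NE [P1→C gives 7>0; P2→S gives 7>4]
(A,Q): not NE [P1→D gives 7>4; P2→S gives 7>4]
(A,R): not NE [P1→D gives 6>5; P2→S gives 7>4]
(A,S): not NE [P1→C gives 9>1]
(B,P): not NE [P1→C gives 7>6]
(B,Q): not NE [P1→D gives 7>2; P2→P gives 7>3]
(B,R): not NE [P1→D gives 6>5; P2→P gives 7>1]
(B,S): not NE [P1→C gives 9>0; P2→P gives 7>0]
(C,P): not NE [P2→S gives 10>9]
(C,Q): not NE [P1→D gives 7>4; P2→S gives 10>3]
(C,R): not NE [P1→D gives 6>1; P2→S gives 10>7]
(C,S): NE
(D,P): not NE [P1→C gives 7>4]
(D,Q): not NE [P2→R gives 7>2]
(D,R): NE
(D,S): not NE [P1→C gives 9>2; P2→R gives 7>1]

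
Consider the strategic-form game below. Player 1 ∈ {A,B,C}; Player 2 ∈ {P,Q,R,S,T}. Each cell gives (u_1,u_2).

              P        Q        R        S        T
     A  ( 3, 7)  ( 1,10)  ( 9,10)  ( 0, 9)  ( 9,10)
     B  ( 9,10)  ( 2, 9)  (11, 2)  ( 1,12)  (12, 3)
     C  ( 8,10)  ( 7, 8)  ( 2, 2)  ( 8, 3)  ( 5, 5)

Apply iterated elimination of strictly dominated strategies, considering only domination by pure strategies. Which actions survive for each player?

P1 drop A (B beats it: P:9>3 Q:2>1 R:11>9 S:1>0 T:12>9)
P2 drop Q (P beats it: B:10>9 C:10>8)
P2 drop R (P beats it: B:10>2 C:10>2)
P2 drop T (P beats it: B:10>3 C:10>5)
P1→{B,C} P2→{P,S}

Survivors P1:{B,C} P2:{P,S}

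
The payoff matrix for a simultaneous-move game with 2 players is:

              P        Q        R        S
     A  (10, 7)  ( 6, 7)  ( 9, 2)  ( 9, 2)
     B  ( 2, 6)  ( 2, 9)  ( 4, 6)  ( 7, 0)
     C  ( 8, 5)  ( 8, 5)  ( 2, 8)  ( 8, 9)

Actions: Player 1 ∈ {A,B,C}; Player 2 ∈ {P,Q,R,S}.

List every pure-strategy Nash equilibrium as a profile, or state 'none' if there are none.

(A,P): NE
(A,Q): not NE [P1→C gives 8>6]
(A,R): not NE [P2→Q gives 7>2]
(A,S): not NE [P2→Q gives 7>2]
(B,P): not NE [P1→A gives 10>2; P2→Q gives 9>6]
(B,Q): not NE [P1→C gives 8>2]
(B,R): not NE [P1→A gives 9>4; P2→Q gives 9>6]
(B,S): not NE [P1→A gives 9>7; P2→Q gives 9>0]
(C,P): not NE [P1→A gives 10>8; P2→S gives 9>5]
(C,Q): not NE [P2→S gives 9>5]
(C,R): not NE [P1→A gives 9>2; P2→S gives 9>8]
(C,S): not NE [P1→A gives 9>8]

PSNE = {(A,P)}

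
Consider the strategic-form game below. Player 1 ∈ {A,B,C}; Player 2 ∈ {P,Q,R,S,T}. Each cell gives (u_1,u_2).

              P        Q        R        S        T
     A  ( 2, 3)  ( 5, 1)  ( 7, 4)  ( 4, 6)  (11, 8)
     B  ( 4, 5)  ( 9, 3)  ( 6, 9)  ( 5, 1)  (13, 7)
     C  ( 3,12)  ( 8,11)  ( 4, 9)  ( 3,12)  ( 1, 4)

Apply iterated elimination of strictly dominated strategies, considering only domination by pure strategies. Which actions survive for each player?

P1 drop C (B beats it: P:4>3 Q:9>8 R:6>4 S:5>3 T:13>1)
P2 drop P (R beats it: A:4>3 B:9>5)
P2 drop Q (R beats it: A:4>1 B:9>3)
P2 drop S (T beats it: A:8>6 B:7>1)
P1→{A,B} P2→{R,T}

Survivors P1:{A,B} P2:{R,T}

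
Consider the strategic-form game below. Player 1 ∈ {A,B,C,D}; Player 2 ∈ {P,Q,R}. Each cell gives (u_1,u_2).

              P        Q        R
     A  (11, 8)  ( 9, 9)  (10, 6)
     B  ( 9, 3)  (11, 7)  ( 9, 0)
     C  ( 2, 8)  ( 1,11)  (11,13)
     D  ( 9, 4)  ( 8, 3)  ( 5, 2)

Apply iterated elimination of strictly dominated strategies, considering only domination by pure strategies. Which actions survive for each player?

IESDS → P1:{A,B,C} P2:{Q,R}

P1 drop D (A beats it: P:11>9 Q:9>8 R:10>5)
P2 drop P (Q beats it: A:9>8 B:7>3 C:11>8)
P1→{A,B,C} P2→{Q,R}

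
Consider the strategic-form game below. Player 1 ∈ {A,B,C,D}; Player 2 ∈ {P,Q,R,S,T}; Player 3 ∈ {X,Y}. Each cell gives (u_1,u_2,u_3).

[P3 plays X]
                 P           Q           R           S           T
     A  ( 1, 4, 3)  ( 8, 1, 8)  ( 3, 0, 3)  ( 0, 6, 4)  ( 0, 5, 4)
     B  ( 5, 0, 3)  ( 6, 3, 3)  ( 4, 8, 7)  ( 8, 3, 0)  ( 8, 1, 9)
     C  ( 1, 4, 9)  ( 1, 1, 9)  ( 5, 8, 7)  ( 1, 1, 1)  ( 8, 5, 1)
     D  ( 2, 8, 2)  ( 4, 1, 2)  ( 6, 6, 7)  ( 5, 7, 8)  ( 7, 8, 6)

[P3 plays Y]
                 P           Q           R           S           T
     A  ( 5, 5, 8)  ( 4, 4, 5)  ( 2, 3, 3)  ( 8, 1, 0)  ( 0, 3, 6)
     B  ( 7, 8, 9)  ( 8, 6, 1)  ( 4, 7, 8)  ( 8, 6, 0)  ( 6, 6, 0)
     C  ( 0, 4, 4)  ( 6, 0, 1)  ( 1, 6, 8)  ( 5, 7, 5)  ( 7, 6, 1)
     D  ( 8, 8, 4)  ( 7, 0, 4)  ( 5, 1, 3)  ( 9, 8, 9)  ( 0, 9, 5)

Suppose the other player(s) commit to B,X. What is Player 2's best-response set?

u_2(P vs B,X) = 0
u_2(Q vs B,X) = 3
u_2(R vs B,X) = 8
u_2(S vs B,X) = 3
u_2(T vs B,X) = 1
max payoff 8 at {R}

P2 best: {R}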